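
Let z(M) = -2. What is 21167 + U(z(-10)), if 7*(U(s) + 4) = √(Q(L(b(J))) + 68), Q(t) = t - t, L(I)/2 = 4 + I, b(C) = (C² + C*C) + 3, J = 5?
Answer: 21163 + 2*√17/7 ≈ 21164.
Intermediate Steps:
b(C) = 3 + 2*C² (b(C) = (C² + C²) + 3 = 2*C² + 3 = 3 + 2*C²)
L(I) = 8 + 2*I (L(I) = 2*(4 + I) = 8 + 2*I)
Q(t) = 0
U(s) = -4 + 2*√17/7 (U(s) = -4 + √(0 + 68)/7 = -4 + √68/7 = -4 + (2*√17)/7 = -4 + 2*√17/7)
21167 + U(z(-10)) = 21167 + (-4 + 2*√17/7) = 21163 + 2*√17/7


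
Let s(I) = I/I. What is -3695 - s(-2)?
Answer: -3696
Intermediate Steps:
s(I) = 1
-3695 - s(-2) = -3695 - 1*1 = -3695 - 1 = -3696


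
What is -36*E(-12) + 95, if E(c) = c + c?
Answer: 959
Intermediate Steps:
E(c) = 2*c
-36*E(-12) + 95 = -72*(-12) + 95 = -36*(-24) + 95 = 864 + 95 = 959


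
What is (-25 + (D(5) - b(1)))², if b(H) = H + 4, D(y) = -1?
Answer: 961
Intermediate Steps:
b(H) = 4 + H
(-25 + (D(5) - b(1)))² = (-25 + (-1 - (4 + 1)))² = (-25 + (-1 - 1*5))² = (-25 + (-1 - 5))² = (-25 - 6)² = (-31)² = 961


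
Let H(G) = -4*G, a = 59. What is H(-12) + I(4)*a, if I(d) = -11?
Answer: -601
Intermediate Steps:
H(-12) + I(4)*a = -4*(-12) - 11*59 = 48 - 649 = -601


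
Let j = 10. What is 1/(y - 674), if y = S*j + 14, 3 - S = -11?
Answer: -1/520 ≈ -0.0019231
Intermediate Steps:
S = 14 (S = 3 - 1*(-11) = 3 + 11 = 14)
y = 154 (y = 14*10 + 14 = 140 + 14 = 154)
1/(y - 674) = 1/(154 - 674) = 1/(-520) = -1/520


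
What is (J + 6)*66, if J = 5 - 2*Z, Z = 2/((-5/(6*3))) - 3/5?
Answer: 8778/5 ≈ 1755.6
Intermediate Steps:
Z = -39/5 (Z = 2/((-5/18)) - 3*⅕ = 2/((-5*1/18)) - ⅗ = 2/(-5/18) - ⅗ = 2*(-18/5) - ⅗ = -36/5 - ⅗ = -39/5 ≈ -7.8000)
J = 103/5 (J = 5 - 2*(-39/5) = 5 + 78/5 = 103/5 ≈ 20.600)
(J + 6)*66 = (103/5 + 6)*66 = (133/5)*66 = 8778/5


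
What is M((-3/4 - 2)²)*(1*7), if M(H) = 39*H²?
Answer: 3996993/256 ≈ 15613.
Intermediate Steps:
M((-3/4 - 2)²)*(1*7) = (39*((-3/4 - 2)²)²)*(1*7) = (39*((-3*¼ - 2)²)²)*7 = (39*((-¾ - 2)²)²)*7 = (39*((-11/4)²)²)*7 = (39*(121/16)²)*7 = (39*(14641/256))*7 = (570999/256)*7 = 3996993/256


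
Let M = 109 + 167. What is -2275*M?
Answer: -627900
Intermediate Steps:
M = 276
-2275*M = -2275*276 = -627900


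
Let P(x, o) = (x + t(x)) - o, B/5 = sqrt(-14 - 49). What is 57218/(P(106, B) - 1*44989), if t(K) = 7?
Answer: -2567714968/2013856951 + 858270*I*sqrt(7)/2013856951 ≈ -1.275 + 0.0011276*I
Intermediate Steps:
B = 15*I*sqrt(7) (B = 5*sqrt(-14 - 49) = 5*sqrt(-63) = 5*(3*I*sqrt(7)) = 15*I*sqrt(7) ≈ 39.686*I)
P(x, o) = 7 + x - o (P(x, o) = (x + 7) - o = (7 + x) - o = 7 + x - o)
57218/(P(106, B) - 1*44989) = 57218/((7 + 106 - 15*I*sqrt(7)) - 1*44989) = 57218/((7 + 106 - 15*I*sqrt(7)) - 44989) = 57218/((113 - 15*I*sqrt(7)) - 44989) = 57218/(-44876 - 15*I*sqrt(7))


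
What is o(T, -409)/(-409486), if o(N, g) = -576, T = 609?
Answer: 288/204743 ≈ 0.0014066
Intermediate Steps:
o(T, -409)/(-409486) = -576/(-409486) = -576*(-1/409486) = 288/204743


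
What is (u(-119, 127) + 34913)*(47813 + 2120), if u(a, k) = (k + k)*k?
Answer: 3354049543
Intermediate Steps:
u(a, k) = 2*k**2 (u(a, k) = (2*k)*k = 2*k**2)
(u(-119, 127) + 34913)*(47813 + 2120) = (2*127**2 + 34913)*(47813 + 2120) = (2*16129 + 34913)*49933 = (32258 + 34913)*49933 = 67171*49933 = 3354049543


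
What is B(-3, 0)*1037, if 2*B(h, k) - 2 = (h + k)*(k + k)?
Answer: 1037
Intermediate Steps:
B(h, k) = 1 + k*(h + k) (B(h, k) = 1 + ((h + k)*(k + k))/2 = 1 + ((h + k)*(2*k))/2 = 1 + (2*k*(h + k))/2 = 1 + k*(h + k))
B(-3, 0)*1037 = (1 + 0² - 3*0)*1037 = (1 + 0 + 0)*1037 = 1*1037 = 1037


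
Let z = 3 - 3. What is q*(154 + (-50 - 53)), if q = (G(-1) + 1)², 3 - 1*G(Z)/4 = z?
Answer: 8619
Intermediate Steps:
z = 0
G(Z) = 12 (G(Z) = 12 - 4*0 = 12 + 0 = 12)
q = 169 (q = (12 + 1)² = 13² = 169)
q*(154 + (-50 - 53)) = 169*(154 + (-50 - 53)) = 169*(154 - 103) = 169*51 = 8619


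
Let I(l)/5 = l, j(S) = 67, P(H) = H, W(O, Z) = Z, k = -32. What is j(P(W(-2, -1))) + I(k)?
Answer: -93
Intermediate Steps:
I(l) = 5*l
j(P(W(-2, -1))) + I(k) = 67 + 5*(-32) = 67 - 160 = -93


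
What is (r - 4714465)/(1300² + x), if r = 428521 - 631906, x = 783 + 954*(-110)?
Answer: -702550/226549 ≈ -3.1011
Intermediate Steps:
x = -104157 (x = 783 - 104940 = -104157)
r = -203385
(r - 4714465)/(1300² + x) = (-203385 - 4714465)/(1300² - 104157) = -4917850/(1690000 - 104157) = -4917850/1585843 = -4917850*1/1585843 = -702550/226549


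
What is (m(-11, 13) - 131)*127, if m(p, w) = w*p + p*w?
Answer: -52959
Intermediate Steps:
m(p, w) = 2*p*w (m(p, w) = p*w + p*w = 2*p*w)
(m(-11, 13) - 131)*127 = (2*(-11)*13 - 131)*127 = (-286 - 131)*127 = -417*127 = -52959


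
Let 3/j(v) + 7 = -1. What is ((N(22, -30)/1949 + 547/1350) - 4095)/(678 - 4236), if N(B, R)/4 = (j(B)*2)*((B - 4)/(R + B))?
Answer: 21546968069/18723263400 ≈ 1.1508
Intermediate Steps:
j(v) = -3/8 (j(v) = 3/(-7 - 1) = 3/(-8) = 3*(-⅛) = -3/8)
N(B, R) = -3*(-4 + B)/(B + R) (N(B, R) = 4*((-3/8*2)*((B - 4)/(R + B))) = 4*(-3*(-4 + B)/(4*(B + R))) = -3*(-4 + B)/(B + R))
((N(22, -30)/1949 + 547/1350) - 4095)/(678 - 4236) = (((3*(4 - 1*22)/(22 - 30))/1949 + 547/1350) - 4095)/(678 - 4236) = (((3*(4 - 22)/(-8))*(1/1949) + 547*(1/1350)) - 4095)/(-3558) = (((3*(-⅛)*(-18))*(1/1949) + 547/1350) - 4095)*(-1/3558) = (((27/4)*(1/1949) + 547/1350) - 4095)*(-1/3558) = ((27/7796 + 547/1350) - 4095)*(-1/3558) = (2150431/5262300 - 4095)*(-1/3558) = -21546968069/5262300*(-1/3558) = 21546968069/18723263400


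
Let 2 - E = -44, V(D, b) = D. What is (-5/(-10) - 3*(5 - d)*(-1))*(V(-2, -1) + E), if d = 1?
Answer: 550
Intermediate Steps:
E = 46 (E = 2 - 1*(-44) = 2 + 44 = 46)
(-5/(-10) - 3*(5 - d)*(-1))*(V(-2, -1) + E) = (-5/(-10) - 3*(5 - 1*1)*(-1))*(-2 + 46) = (-5*(-⅒) - 3*(5 - 1)*(-1))*44 = (½ - 3*4*(-1))*44 = (½ - 12*(-1))*44 = (½ - 1*(-12))*44 = (½ + 12)*44 = (25/2)*44 = 550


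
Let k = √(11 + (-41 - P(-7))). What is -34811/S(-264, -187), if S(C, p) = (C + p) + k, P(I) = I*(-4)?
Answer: 15699761/203459 + 34811*I*√58/203459 ≈ 77.164 + 1.303*I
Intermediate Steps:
P(I) = -4*I
k = I*√58 (k = √(11 + (-41 - (-4)*(-7))) = √(11 + (-41 - 1*28)) = √(11 + (-41 - 28)) = √(11 - 69) = √(-58) = I*√58 ≈ 7.6158*I)
S(C, p) = C + p + I*√58 (S(C, p) = (C + p) + I*√58 = C + p + I*√58)
-34811/S(-264, -187) = -34811/(-264 - 187 + I*√58) = -34811/(-451 + I*√58)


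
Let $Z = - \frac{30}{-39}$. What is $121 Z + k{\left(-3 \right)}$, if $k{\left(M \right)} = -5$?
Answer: $\frac{1145}{13} \approx 88.077$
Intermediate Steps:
$Z = \frac{10}{13}$ ($Z = \left(-30\right) \left(- \frac{1}{39}\right) = \frac{10}{13} \approx 0.76923$)
$121 Z + k{\left(-3 \right)} = 121 \cdot \frac{10}{13} - 5 = \frac{1210}{13} - 5 = \frac{1145}{13}$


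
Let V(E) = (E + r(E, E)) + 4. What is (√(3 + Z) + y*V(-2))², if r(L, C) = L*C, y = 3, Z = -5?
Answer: (18 + I*√2)² ≈ 322.0 + 50.912*I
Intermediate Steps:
r(L, C) = C*L
V(E) = 4 + E + E² (V(E) = (E + E*E) + 4 = (E + E²) + 4 = 4 + E + E²)
(√(3 + Z) + y*V(-2))² = (√(3 - 5) + 3*(4 - 2 + (-2)²))² = (√(-2) + 3*(4 - 2 + 4))² = (I*√2 + 3*6)² = (I*√2 + 18)² = (18 + I*√2)²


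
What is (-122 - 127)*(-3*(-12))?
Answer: -8964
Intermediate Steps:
(-122 - 127)*(-3*(-12)) = -249*36 = -8964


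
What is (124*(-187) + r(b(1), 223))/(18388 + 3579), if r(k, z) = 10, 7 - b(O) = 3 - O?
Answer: -23178/21967 ≈ -1.0551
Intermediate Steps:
b(O) = 4 + O (b(O) = 7 - (3 - O) = 7 + (-3 + O) = 4 + O)
(124*(-187) + r(b(1), 223))/(18388 + 3579) = (124*(-187) + 10)/(18388 + 3579) = (-23188 + 10)/21967 = -23178*1/21967 = -23178/21967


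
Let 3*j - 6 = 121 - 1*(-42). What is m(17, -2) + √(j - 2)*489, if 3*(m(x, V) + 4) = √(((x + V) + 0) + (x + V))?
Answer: -4 + 163*√489 + √30/3 ≈ 3602.3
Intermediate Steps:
j = 169/3 (j = 2 + (121 - 1*(-42))/3 = 2 + (121 + 42)/3 = 2 + (⅓)*163 = 2 + 163/3 = 169/3 ≈ 56.333)
m(x, V) = -4 + √(2*V + 2*x)/3 (m(x, V) = -4 + √(((x + V) + 0) + (x + V))/3 = -4 + √(((V + x) + 0) + (V + x))/3 = -4 + √((V + x) + (V + x))/3 = -4 + √(2*V + 2*x)/3)
m(17, -2) + √(j - 2)*489 = (-4 + √(2*(-2) + 2*17)/3) + √(169/3 - 2)*489 = (-4 + √(-4 + 34)/3) + √(163/3)*489 = (-4 + √30/3) + (√489/3)*489 = (-4 + √30/3) + 163*√489 = -4 + 163*√489 + √30/3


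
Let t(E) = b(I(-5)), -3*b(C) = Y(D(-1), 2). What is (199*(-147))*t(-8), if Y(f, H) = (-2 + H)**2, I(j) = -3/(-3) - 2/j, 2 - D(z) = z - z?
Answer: 0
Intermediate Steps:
D(z) = 2 (D(z) = 2 - (z - z) = 2 - 1*0 = 2 + 0 = 2)
I(j) = 1 - 2/j (I(j) = -3*(-1/3) - 2/j = 1 - 2/j)
b(C) = 0 (b(C) = -(-2 + 2)**2/3 = -1/3*0**2 = -1/3*0 = 0)
t(E) = 0
(199*(-147))*t(-8) = (199*(-147))*0 = -29253*0 = 0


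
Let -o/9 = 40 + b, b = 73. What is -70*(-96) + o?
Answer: 5703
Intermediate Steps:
o = -1017 (o = -9*(40 + 73) = -9*113 = -1017)
-70*(-96) + o = -70*(-96) - 1017 = 6720 - 1017 = 5703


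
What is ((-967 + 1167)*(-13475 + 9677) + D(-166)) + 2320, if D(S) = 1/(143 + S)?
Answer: -17417441/23 ≈ -7.5728e+5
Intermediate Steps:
((-967 + 1167)*(-13475 + 9677) + D(-166)) + 2320 = ((-967 + 1167)*(-13475 + 9677) + 1/(143 - 166)) + 2320 = (200*(-3798) + 1/(-23)) + 2320 = (-759600 - 1/23) + 2320 = -17470801/23 + 2320 = -17417441/23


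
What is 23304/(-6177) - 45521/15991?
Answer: -217945827/32925469 ≈ -6.6194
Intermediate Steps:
23304/(-6177) - 45521/15991 = 23304*(-1/6177) - 45521*1/15991 = -7768/2059 - 45521/15991 = -217945827/32925469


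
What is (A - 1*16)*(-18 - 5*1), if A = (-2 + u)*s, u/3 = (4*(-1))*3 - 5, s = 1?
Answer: 1587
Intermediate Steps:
u = -51 (u = 3*((4*(-1))*3 - 5) = 3*(-4*3 - 5) = 3*(-12 - 5) = 3*(-17) = -51)
A = -53 (A = (-2 - 51)*1 = -53*1 = -53)
(A - 1*16)*(-18 - 5*1) = (-53 - 1*16)*(-18 - 5*1) = (-53 - 16)*(-18 - 5) = -69*(-23) = 1587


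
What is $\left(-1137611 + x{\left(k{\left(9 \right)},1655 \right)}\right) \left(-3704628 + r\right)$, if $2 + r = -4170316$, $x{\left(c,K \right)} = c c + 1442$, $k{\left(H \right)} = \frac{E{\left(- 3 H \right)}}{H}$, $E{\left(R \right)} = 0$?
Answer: $8947269521874$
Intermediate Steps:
$k{\left(H \right)} = 0$ ($k{\left(H \right)} = \frac{0}{H} = 0$)
$x{\left(c,K \right)} = 1442 + c^{2}$ ($x{\left(c,K \right)} = c^{2} + 1442 = 1442 + c^{2}$)
$r = -4170318$ ($r = -2 - 4170316 = -4170318$)
$\left(-1137611 + x{\left(k{\left(9 \right)},1655 \right)}\right) \left(-3704628 + r\right) = \left(-1137611 + \left(1442 + 0^{2}\right)\right) \left(-3704628 - 4170318\right) = \left(-1137611 + \left(1442 + 0\right)\right) \left(-7874946\right) = \left(-1137611 + 1442\right) \left(-7874946\right) = \left(-1136169\right) \left(-7874946\right) = 8947269521874$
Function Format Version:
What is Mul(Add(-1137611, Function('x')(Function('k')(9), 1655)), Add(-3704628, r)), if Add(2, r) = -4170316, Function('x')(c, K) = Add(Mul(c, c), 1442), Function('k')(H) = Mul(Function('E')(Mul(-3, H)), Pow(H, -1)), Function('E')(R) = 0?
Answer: 8947269521874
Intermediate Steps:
Function('k')(H) = 0 (Function('k')(H) = Mul(0, Pow(H, -1)) = 0)
Function('x')(c, K) = Add(1442, Pow(c, 2)) (Function('x')(c, K) = Add(Pow(c, 2), 1442) = Add(1442, Pow(c, 2)))
r = -4170318 (r = Add(-2, -4170316) = -4170318)
Mul(Add(-1137611, Function('x')(Function('k')(9), 1655)), Add(-3704628, r)) = Mul(Add(-1137611, Add(1442, Pow(0, 2))), Add(-3704628, -4170318)) = Mul(Add(-1137611, Add(1442, 0)), -7874946) = Mul(Add(-1137611, 1442), -7874946) = Mul(-1136169, -7874946) = 8947269521874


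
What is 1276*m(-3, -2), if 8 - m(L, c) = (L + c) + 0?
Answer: 16588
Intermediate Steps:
m(L, c) = 8 - L - c (m(L, c) = 8 - ((L + c) + 0) = 8 - (L + c) = 8 + (-L - c) = 8 - L - c)
1276*m(-3, -2) = 1276*(8 - 1*(-3) - 1*(-2)) = 1276*(8 + 3 + 2) = 1276*13 = 16588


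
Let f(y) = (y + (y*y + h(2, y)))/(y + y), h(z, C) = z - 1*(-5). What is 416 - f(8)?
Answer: 6577/16 ≈ 411.06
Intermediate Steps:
h(z, C) = 5 + z (h(z, C) = z + 5 = 5 + z)
f(y) = (7 + y + y**2)/(2*y) (f(y) = (y + (y*y + (5 + 2)))/(y + y) = (y + (y**2 + 7))/((2*y)) = (y + (7 + y**2))*(1/(2*y)) = (7 + y + y**2)*(1/(2*y)) = (7 + y + y**2)/(2*y))
416 - f(8) = 416 - (7 + 8*(1 + 8))/(2*8) = 416 - (7 + 8*9)/(2*8) = 416 - (7 + 72)/(2*8) = 416 - 79/(2*8) = 416 - 1*79/16 = 416 - 79/16 = 6577/16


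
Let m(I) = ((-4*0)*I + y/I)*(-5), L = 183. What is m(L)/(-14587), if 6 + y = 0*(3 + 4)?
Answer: -10/889807 ≈ -1.1238e-5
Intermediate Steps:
y = -6 (y = -6 + 0*(3 + 4) = -6 + 0*7 = -6 + 0 = -6)
m(I) = 30/I (m(I) = ((-4*0)*I - 6/I)*(-5) = (0*I - 6/I)*(-5) = (0 - 6/I)*(-5) = -6/I*(-5) = 30/I)
m(L)/(-14587) = (30/183)/(-14587) = (30*(1/183))*(-1/14587) = (10/61)*(-1/14587) = -10/889807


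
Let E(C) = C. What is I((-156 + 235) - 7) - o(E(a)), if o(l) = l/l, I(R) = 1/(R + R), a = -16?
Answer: -143/144 ≈ -0.99306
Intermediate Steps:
I(R) = 1/(2*R)
o(l) = 1
I((-156 + 235) - 7) - o(E(a)) = 1/(2*((-156 + 235) - 7)) - 1*1 = 1/(2*(79 - 7)) - 1 = (½)/72 - 1 = (½)*(1/72) - 1 = 1/144 - 1 = -143/144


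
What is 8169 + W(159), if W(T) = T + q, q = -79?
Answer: 8249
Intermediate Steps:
W(T) = -79 + T (W(T) = T - 79 = -79 + T)
8169 + W(159) = 8169 + (-79 + 159) = 8169 + 80 = 8249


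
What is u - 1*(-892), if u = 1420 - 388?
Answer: 1924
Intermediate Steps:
u = 1032
u - 1*(-892) = 1032 - 1*(-892) = 1032 + 892 = 1924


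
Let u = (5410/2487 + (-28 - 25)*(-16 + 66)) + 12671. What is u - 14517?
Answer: -11176142/2487 ≈ -4493.8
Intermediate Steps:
u = 24927637/2487 (u = (5410*(1/2487) - 53*50) + 12671 = (5410/2487 - 2650) + 12671 = -6585140/2487 + 12671 = 24927637/2487 ≈ 10023.)
u - 14517 = 24927637/2487 - 14517 = -11176142/2487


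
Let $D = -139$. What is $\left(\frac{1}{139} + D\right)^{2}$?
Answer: $\frac{373262400}{19321} \approx 19319.0$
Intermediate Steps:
$\left(\frac{1}{139} + D\right)^{2} = \left(\frac{1}{139} - 139\right)^{2} = \left(- \frac{19320}{139}\right)^{2} = \frac{373262400}{19321}$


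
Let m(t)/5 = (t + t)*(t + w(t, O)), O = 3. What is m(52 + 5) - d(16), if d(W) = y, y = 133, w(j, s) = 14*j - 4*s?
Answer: 480377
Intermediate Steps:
w(j, s) = -4*s + 14*j
m(t) = 10*t*(-12 + 15*t) (m(t) = 5*((t + t)*(t + (-4*3 + 14*t))) = 5*((2*t)*(t + (-12 + 14*t))) = 5*((2*t)*(-12 + 15*t)) = 5*(2*t*(-12 + 15*t)) = 10*t*(-12 + 15*t))
d(W) = 133
m(52 + 5) - d(16) = 30*(52 + 5)*(-4 + 5*(52 + 5)) - 1*133 = 30*57*(-4 + 5*57) - 133 = 30*57*(-4 + 285) - 133 = 30*57*281 - 133 = 480510 - 133 = 480377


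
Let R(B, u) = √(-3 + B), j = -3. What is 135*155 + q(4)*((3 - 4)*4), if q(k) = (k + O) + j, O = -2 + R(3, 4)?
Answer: 20929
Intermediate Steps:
O = -2 (O = -2 + √(-3 + 3) = -2 + √0 = -2 + 0 = -2)
q(k) = -5 + k (q(k) = (k - 2) - 3 = (-2 + k) - 3 = -5 + k)
135*155 + q(4)*((3 - 4)*4) = 135*155 + (-5 + 4)*((3 - 4)*4) = 20925 - (-1)*4 = 20925 - 1*(-4) = 20925 + 4 = 20929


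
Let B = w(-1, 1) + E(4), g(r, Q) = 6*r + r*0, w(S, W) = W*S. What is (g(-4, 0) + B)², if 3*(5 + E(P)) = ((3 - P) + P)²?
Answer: 729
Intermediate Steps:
E(P) = -2 (E(P) = -5 + ((3 - P) + P)²/3 = -5 + (⅓)*3² = -5 + (⅓)*9 = -5 + 3 = -2)
w(S, W) = S*W
g(r, Q) = 6*r (g(r, Q) = 6*r + 0 = 6*r)
B = -3 (B = -1*1 - 2 = -1 - 2 = -3)
(g(-4, 0) + B)² = (6*(-4) - 3)² = (-24 - 3)² = (-27)² = 729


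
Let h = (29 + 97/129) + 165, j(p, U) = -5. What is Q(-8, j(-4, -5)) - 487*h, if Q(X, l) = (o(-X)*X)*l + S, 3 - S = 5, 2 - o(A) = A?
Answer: -12266119/129 ≈ -95086.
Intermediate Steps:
o(A) = 2 - A
S = -2 (S = 3 - 1*5 = 3 - 5 = -2)
h = 25123/129 (h = (29 + 97*(1/129)) + 165 = (29 + 97/129) + 165 = 3838/129 + 165 = 25123/129 ≈ 194.75)
Q(X, l) = -2 + X*l*(2 + X) (Q(X, l) = ((2 - (-1)*X)*X)*l - 2 = ((2 + X)*X)*l - 2 = (X*(2 + X))*l - 2 = X*l*(2 + X) - 2 = -2 + X*l*(2 + X))
Q(-8, j(-4, -5)) - 487*h = (-2 - 8*(-5)*(2 - 8)) - 487*25123/129 = (-2 - 8*(-5)*(-6)) - 12234901/129 = (-2 - 240) - 12234901/129 = -242 - 12234901/129 = -12266119/129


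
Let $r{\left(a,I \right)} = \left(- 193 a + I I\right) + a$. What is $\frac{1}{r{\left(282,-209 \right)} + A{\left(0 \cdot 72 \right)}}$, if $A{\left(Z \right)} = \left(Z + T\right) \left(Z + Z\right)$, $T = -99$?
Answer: $- \frac{1}{10463} \approx -9.5575 \cdot 10^{-5}$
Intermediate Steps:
$r{\left(a,I \right)} = I^{2} - 192 a$ ($r{\left(a,I \right)} = \left(- 193 a + I^{2}\right) + a = \left(I^{2} - 193 a\right) + a = I^{2} - 192 a$)
$A{\left(Z \right)} = 2 Z \left(-99 + Z\right)$ ($A{\left(Z \right)} = \left(Z - 99\right) \left(Z + Z\right) = \left(-99 + Z\right) 2 Z = 2 Z \left(-99 + Z\right)$)
$\frac{1}{r{\left(282,-209 \right)} + A{\left(0 \cdot 72 \right)}} = \frac{1}{\left(\left(-209\right)^{2} - 54144\right) + 2 \cdot 0 \cdot 72 \left(-99 + 0 \cdot 72\right)} = \frac{1}{\left(43681 - 54144\right) + 2 \cdot 0 \left(-99 + 0\right)} = \frac{1}{-10463 + 2 \cdot 0 \left(-99\right)} = \frac{1}{-10463 + 0} = \frac{1}{-10463} = - \frac{1}{10463}$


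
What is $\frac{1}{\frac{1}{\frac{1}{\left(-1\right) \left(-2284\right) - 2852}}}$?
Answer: $- \frac{1}{568} \approx -0.0017606$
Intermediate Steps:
$\frac{1}{\frac{1}{\frac{1}{\left(-1\right) \left(-2284\right) - 2852}}} = \frac{1}{\frac{1}{\frac{1}{2284 - 2852}}} = \frac{1}{\frac{1}{\frac{1}{-568}}} = \frac{1}{\frac{1}{- \frac{1}{568}}} = \frac{1}{-568} = - \frac{1}{568}$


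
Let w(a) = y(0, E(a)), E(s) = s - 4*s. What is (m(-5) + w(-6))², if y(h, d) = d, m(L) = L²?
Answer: 1849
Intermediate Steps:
E(s) = -3*s
w(a) = -3*a
(m(-5) + w(-6))² = ((-5)² - 3*(-6))² = (25 + 18)² = 43² = 1849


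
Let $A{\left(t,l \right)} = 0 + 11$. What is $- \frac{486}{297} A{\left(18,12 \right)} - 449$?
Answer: $-467$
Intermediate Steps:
$A{\left(t,l \right)} = 11$
$- \frac{486}{297} A{\left(18,12 \right)} - 449 = - \frac{486}{297} \cdot 11 - 449 = \left(-486\right) \frac{1}{297} \cdot 11 - 449 = \left(- \frac{18}{11}\right) 11 - 449 = -18 - 449 = -467$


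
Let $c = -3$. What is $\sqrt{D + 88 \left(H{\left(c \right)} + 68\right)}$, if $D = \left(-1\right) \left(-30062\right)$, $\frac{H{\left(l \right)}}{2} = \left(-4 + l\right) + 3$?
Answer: $\sqrt{35342} \approx 187.99$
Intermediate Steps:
$H{\left(l \right)} = -2 + 2 l$ ($H{\left(l \right)} = 2 \left(\left(-4 + l\right) + 3\right) = 2 \left(-1 + l\right) = -2 + 2 l$)
$D = 30062$
$\sqrt{D + 88 \left(H{\left(c \right)} + 68\right)} = \sqrt{30062 + 88 \left(\left(-2 + 2 \left(-3\right)\right) + 68\right)} = \sqrt{30062 + 88 \left(\left(-2 - 6\right) + 68\right)} = \sqrt{30062 + 88 \left(-8 + 68\right)} = \sqrt{30062 + 88 \cdot 60} = \sqrt{30062 + 5280} = \sqrt{35342}$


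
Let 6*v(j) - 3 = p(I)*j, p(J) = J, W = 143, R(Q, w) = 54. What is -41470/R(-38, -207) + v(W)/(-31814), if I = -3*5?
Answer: -659653651/858978 ≈ -767.95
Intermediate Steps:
I = -15
v(j) = 1/2 - 5*j/2 (v(j) = 1/2 + (-15*j)/6 = 1/2 - 5*j/2)
-41470/R(-38, -207) + v(W)/(-31814) = -41470/54 + (1/2 - 5/2*143)/(-31814) = -41470*1/54 + (1/2 - 715/2)*(-1/31814) = -20735/27 - 357*(-1/31814) = -20735/27 + 357/31814 = -659653651/858978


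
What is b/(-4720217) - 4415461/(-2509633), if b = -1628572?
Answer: 24929052109113/11846012350361 ≈ 2.1044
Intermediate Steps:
b/(-4720217) - 4415461/(-2509633) = -1628572/(-4720217) - 4415461/(-2509633) = -1628572*(-1/4720217) - 4415461*(-1/2509633) = 1628572/4720217 + 4415461/2509633 = 24929052109113/11846012350361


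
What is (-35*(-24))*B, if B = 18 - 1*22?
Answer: -3360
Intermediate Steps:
B = -4 (B = 18 - 22 = -4)
(-35*(-24))*B = -35*(-24)*(-4) = 840*(-4) = -3360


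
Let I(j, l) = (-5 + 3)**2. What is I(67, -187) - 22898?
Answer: -22894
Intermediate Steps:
I(j, l) = 4 (I(j, l) = (-2)**2 = 4)
I(67, -187) - 22898 = 4 - 22898 = -22894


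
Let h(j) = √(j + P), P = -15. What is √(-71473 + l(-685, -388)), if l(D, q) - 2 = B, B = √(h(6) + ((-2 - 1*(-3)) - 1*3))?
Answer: √(-71471 + √(-2 + 3*I)) ≈ 0.003 + 267.34*I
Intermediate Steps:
h(j) = √(-15 + j) (h(j) = √(j - 15) = √(-15 + j))
B = √(-2 + 3*I) (B = √(√(-15 + 6) + ((-2 - 1*(-3)) - 1*3)) = √(√(-9) + ((-2 + 3) - 3)) = √(3*I + (1 - 3)) = √(3*I - 2) = √(-2 + 3*I) ≈ 0.89598 + 1.6741*I)
l(D, q) = 2 + √(-2 + 3*I)
√(-71473 + l(-685, -388)) = √(-71473 + (2 + √(-2 + 3*I))) = √(-71471 + √(-2 + 3*I))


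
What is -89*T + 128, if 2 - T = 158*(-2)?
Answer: -28174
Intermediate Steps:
T = 318 (T = 2 - 158*(-2) = 2 - 1*(-316) = 2 + 316 = 318)
-89*T + 128 = -89*318 + 128 = -28302 + 128 = -28174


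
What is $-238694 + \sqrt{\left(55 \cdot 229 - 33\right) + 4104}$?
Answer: $-238694 + \sqrt{16666} \approx -2.3857 \cdot 10^{5}$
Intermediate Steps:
$-238694 + \sqrt{\left(55 \cdot 229 - 33\right) + 4104} = -238694 + \sqrt{\left(12595 - 33\right) + 4104} = -238694 + \sqrt{12562 + 4104} = -238694 + \sqrt{16666}$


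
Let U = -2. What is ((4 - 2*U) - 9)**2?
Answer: 1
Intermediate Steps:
((4 - 2*U) - 9)**2 = ((4 - 2*(-2)) - 9)**2 = ((4 + 4) - 9)**2 = (8 - 9)**2 = (-1)**2 = 1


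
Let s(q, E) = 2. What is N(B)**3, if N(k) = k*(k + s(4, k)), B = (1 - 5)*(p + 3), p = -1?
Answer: 110592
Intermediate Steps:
B = -8 (B = (1 - 5)*(-1 + 3) = -4*2 = -8)
N(k) = k*(2 + k) (N(k) = k*(k + 2) = k*(2 + k))
N(B)**3 = (-8*(2 - 8))**3 = (-8*(-6))**3 = 48**3 = 110592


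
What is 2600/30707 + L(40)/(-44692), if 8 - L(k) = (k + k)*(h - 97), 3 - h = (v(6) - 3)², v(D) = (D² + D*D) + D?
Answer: -3483278274/343089311 ≈ -10.153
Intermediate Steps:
v(D) = D + 2*D² (v(D) = (D² + D²) + D = 2*D² + D = D + 2*D²)
h = -5622 (h = 3 - (6*(1 + 2*6) - 3)² = 3 - (6*(1 + 12) - 3)² = 3 - (6*13 - 3)² = 3 - (78 - 3)² = 3 - 1*75² = 3 - 1*5625 = 3 - 5625 = -5622)
L(k) = 8 + 11438*k (L(k) = 8 - (k + k)*(-5622 - 97) = 8 - 2*k*(-5719) = 8 - (-11438)*k = 8 + 11438*k)
2600/30707 + L(40)/(-44692) = 2600/30707 + (8 + 11438*40)/(-44692) = 2600*(1/30707) + (8 + 457520)*(-1/44692) = 2600/30707 + 457528*(-1/44692) = 2600/30707 - 114382/11173 = -3483278274/343089311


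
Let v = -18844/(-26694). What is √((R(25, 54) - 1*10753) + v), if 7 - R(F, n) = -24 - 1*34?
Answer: I*√211540034662/4449 ≈ 103.38*I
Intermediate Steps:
R(F, n) = 65 (R(F, n) = 7 - (-24 - 1*34) = 7 - (-24 - 34) = 7 - 1*(-58) = 7 + 58 = 65)
v = 9422/13347 (v = -18844*(-1/26694) = 9422/13347 ≈ 0.70593)
√((R(25, 54) - 1*10753) + v) = √((65 - 1*10753) + 9422/13347) = √((65 - 10753) + 9422/13347) = √(-10688 + 9422/13347) = √(-142643314/13347) = I*√211540034662/4449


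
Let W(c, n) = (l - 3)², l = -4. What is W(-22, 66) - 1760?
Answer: -1711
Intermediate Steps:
W(c, n) = 49 (W(c, n) = (-4 - 3)² = (-7)² = 49)
W(-22, 66) - 1760 = 49 - 1760 = -1711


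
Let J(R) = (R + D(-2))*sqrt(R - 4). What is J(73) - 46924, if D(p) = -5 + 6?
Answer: -46924 + 74*sqrt(69) ≈ -46309.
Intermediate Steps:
D(p) = 1
J(R) = sqrt(-4 + R)*(1 + R) (J(R) = (R + 1)*sqrt(R - 4) = (1 + R)*sqrt(-4 + R) = sqrt(-4 + R)*(1 + R))
J(73) - 46924 = sqrt(-4 + 73)*(1 + 73) - 46924 = sqrt(69)*74 - 46924 = 74*sqrt(69) - 46924 = -46924 + 74*sqrt(69)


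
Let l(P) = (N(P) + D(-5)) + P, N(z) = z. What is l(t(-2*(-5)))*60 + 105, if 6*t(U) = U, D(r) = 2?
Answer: 425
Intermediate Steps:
t(U) = U/6
l(P) = 2 + 2*P (l(P) = (P + 2) + P = (2 + P) + P = 2 + 2*P)
l(t(-2*(-5)))*60 + 105 = (2 + 2*((-2*(-5))/6))*60 + 105 = (2 + 2*((⅙)*10))*60 + 105 = (2 + 2*(5/3))*60 + 105 = (2 + 10/3)*60 + 105 = (16/3)*60 + 105 = 320 + 105 = 425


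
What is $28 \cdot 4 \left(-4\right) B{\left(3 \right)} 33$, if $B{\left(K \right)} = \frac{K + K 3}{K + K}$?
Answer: $-29568$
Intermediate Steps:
$B{\left(K \right)} = 2$ ($B{\left(K \right)} = \frac{K + 3 K}{2 K} = 4 K \frac{1}{2 K} = 2$)
$28 \cdot 4 \left(-4\right) B{\left(3 \right)} 33 = 28 \cdot 4 \left(-4\right) 2 \cdot 33 = 28 \left(\left(-16\right) 2\right) 33 = 28 \left(-32\right) 33 = \left(-896\right) 33 = -29568$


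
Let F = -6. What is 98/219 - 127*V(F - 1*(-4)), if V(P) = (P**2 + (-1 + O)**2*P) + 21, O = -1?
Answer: -472723/219 ≈ -2158.6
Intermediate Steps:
V(P) = 21 + P**2 + 4*P (V(P) = (P**2 + (-1 - 1)**2*P) + 21 = (P**2 + (-2)**2*P) + 21 = (P**2 + 4*P) + 21 = 21 + P**2 + 4*P)
98/219 - 127*V(F - 1*(-4)) = 98/219 - 127*(21 + (-6 - 1*(-4))**2 + 4*(-6 - 1*(-4))) = 98*(1/219) - 127*(21 + (-6 + 4)**2 + 4*(-6 + 4)) = 98/219 - 127*(21 + (-2)**2 + 4*(-2)) = 98/219 - 127*(21 + 4 - 8) = 98/219 - 127*17 = 98/219 - 2159 = -472723/219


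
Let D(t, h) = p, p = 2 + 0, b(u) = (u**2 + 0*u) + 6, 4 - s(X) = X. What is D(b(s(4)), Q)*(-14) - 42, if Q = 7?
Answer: -70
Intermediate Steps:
s(X) = 4 - X
b(u) = 6 + u**2 (b(u) = (u**2 + 0) + 6 = u**2 + 6 = 6 + u**2)
p = 2
D(t, h) = 2
D(b(s(4)), Q)*(-14) - 42 = 2*(-14) - 42 = -28 - 42 = -70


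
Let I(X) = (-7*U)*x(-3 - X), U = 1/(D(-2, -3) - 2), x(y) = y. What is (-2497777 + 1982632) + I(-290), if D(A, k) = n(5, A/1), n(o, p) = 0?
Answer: -1028281/2 ≈ -5.1414e+5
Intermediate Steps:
D(A, k) = 0
U = -½ (U = 1/(0 - 2) = 1/(-2) = -½ ≈ -0.50000)
I(X) = -21/2 - 7*X/2 (I(X) = (-7*(-½))*(-3 - X) = 7*(-3 - X)/2 = -21/2 - 7*X/2)
(-2497777 + 1982632) + I(-290) = (-2497777 + 1982632) + (-21/2 - 7/2*(-290)) = -515145 + (-21/2 + 1015) = -515145 + 2009/2 = -1028281/2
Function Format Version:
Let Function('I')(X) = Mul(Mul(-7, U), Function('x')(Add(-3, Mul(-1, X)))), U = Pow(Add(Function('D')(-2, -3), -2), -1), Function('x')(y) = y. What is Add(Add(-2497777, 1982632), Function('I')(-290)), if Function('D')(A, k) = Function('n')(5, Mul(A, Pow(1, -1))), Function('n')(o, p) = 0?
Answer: Rational(-1028281, 2) ≈ -5.1414e+5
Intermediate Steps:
Function('D')(A, k) = 0
U = Rational(-1, 2) (U = Pow(Add(0, -2), -1) = Pow(-2, -1) = Rational(-1, 2) ≈ -0.50000)
Function('I')(X) = Add(Rational(-21, 2), Mul(Rational(-7, 2), X)) (Function('I')(X) = Mul(Mul(-7, Rational(-1, 2)), Add(-3, Mul(-1, X))) = Mul(Rational(7, 2), Add(-3, Mul(-1, X))) = Add(Rational(-21, 2), Mul(Rational(-7, 2), X)))
Add(Add(-2497777, 1982632), Function('I')(-290)) = Add(Add(-2497777, 1982632), Add(Rational(-21, 2), Mul(Rational(-7, 2), -290))) = Add(-515145, Add(Rational(-21, 2), 1015)) = Add(-515145, Rational(2009, 2)) = Rational(-1028281, 2)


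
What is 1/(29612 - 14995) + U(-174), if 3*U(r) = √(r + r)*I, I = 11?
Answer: 1/14617 + 22*I*√87/3 ≈ 6.8413e-5 + 68.401*I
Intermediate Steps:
U(r) = 11*√2*√r/3 (U(r) = (√(r + r)*11)/3 = (√(2*r)*11)/3 = ((√2*√r)*11)/3 = (11*√2*√r)/3 = 11*√2*√r/3)
1/(29612 - 14995) + U(-174) = 1/(29612 - 14995) + 11*√2*√(-174)/3 = 1/14617 + 11*√2*(I*√174)/3 = 1/14617 + 22*I*√87/3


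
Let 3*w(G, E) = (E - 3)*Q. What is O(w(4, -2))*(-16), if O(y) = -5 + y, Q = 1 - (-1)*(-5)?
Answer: -80/3 ≈ -26.667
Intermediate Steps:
Q = -4 (Q = 1 - 1*5 = 1 - 5 = -4)
w(G, E) = 4 - 4*E/3 (w(G, E) = ((E - 3)*(-4))/3 = ((-3 + E)*(-4))/3 = (12 - 4*E)/3 = 4 - 4*E/3)
O(w(4, -2))*(-16) = (-5 + (4 - 4/3*(-2)))*(-16) = (-5 + (4 + 8/3))*(-16) = (-5 + 20/3)*(-16) = (5/3)*(-16) = -80/3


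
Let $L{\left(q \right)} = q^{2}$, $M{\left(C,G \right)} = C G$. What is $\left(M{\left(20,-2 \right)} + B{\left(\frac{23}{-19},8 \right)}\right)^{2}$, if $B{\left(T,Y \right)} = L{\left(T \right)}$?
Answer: $\frac{193515921}{130321} \approx 1484.9$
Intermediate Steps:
$B{\left(T,Y \right)} = T^{2}$
$\left(M{\left(20,-2 \right)} + B{\left(\frac{23}{-19},8 \right)}\right)^{2} = \left(20 \left(-2\right) + \left(\frac{23}{-19}\right)^{2}\right)^{2} = \left(-40 + \left(23 \left(- \frac{1}{19}\right)\right)^{2}\right)^{2} = \left(-40 + \left(- \frac{23}{19}\right)^{2}\right)^{2} = \left(-40 + \frac{529}{361}\right)^{2} = \left(- \frac{13911}{361}\right)^{2} = \frac{193515921}{130321}$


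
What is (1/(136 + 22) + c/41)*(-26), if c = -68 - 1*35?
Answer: 211029/3239 ≈ 65.152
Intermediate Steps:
c = -103 (c = -68 - 35 = -103)
(1/(136 + 22) + c/41)*(-26) = (1/(136 + 22) - 103/41)*(-26) = (1/158 - 103*1/41)*(-26) = (1/158 - 103/41)*(-26) = -16233/6478*(-26) = 211029/3239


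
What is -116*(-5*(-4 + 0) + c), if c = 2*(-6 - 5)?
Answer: 232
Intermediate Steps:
c = -22 (c = 2*(-11) = -22)
-116*(-5*(-4 + 0) + c) = -116*(-5*(-4 + 0) - 22) = -116*(-5*(-4) - 22) = -116*(20 - 22) = -116*(-2) = 232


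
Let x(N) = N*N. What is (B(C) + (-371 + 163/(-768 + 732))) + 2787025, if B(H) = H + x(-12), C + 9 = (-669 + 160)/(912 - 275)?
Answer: 63906523193/22932 ≈ 2.7868e+6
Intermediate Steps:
x(N) = N²
C = -6242/637 (C = -9 + (-669 + 160)/(912 - 275) = -9 - 509/637 = -6242/637 ≈ -9.7991)
B(H) = 144 + H (B(H) = H + (-12)² = H + 144 = 144 + H)
(B(C) + (-371 + 163/(-768 + 732))) + 2787025 = ((144 - 6242/637) + (-371 + 163/(-768 + 732))) + 2787025 = (85486/637 + (-371 + 163/(-36))) + 2787025 = (85486/637 + (-371 - 1/36*163)) + 2787025 = (85486/637 + (-371 - 163/36)) + 2787025 = (85486/637 - 13519/36) + 2787025 = -5534107/22932 + 2787025 = 63906523193/22932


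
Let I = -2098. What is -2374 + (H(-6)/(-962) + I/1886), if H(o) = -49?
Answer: -2154575015/907166 ≈ -2375.1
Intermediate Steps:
-2374 + (H(-6)/(-962) + I/1886) = -2374 + (-49/(-962) - 2098/1886) = -2374 + (-49*(-1/962) - 2098*1/1886) = -2374 + (49/962 - 1049/943) = -2374 - 962931/907166 = -2154575015/907166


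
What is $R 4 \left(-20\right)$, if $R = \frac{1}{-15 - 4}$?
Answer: $\frac{80}{19} \approx 4.2105$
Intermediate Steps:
$R = - \frac{1}{19}$ ($R = \frac{1}{-19} = - \frac{1}{19} \approx -0.052632$)
$R 4 \left(-20\right) = \left(- \frac{1}{19}\right) 4 \left(-20\right) = \left(- \frac{4}{19}\right) \left(-20\right) = \frac{80}{19}$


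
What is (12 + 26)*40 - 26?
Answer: 1494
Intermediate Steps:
(12 + 26)*40 - 26 = 38*40 - 26 = 1520 - 26 = 1494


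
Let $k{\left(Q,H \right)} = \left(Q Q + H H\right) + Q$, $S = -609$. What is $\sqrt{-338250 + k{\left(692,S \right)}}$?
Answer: $\sqrt{512187} \approx 715.67$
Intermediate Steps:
$k{\left(Q,H \right)} = Q + H^{2} + Q^{2}$ ($k{\left(Q,H \right)} = \left(Q^{2} + H^{2}\right) + Q = \left(H^{2} + Q^{2}\right) + Q = Q + H^{2} + Q^{2}$)
$\sqrt{-338250 + k{\left(692,S \right)}} = \sqrt{-338250 + \left(692 + \left(-609\right)^{2} + 692^{2}\right)} = \sqrt{-338250 + \left(692 + 370881 + 478864\right)} = \sqrt{-338250 + 850437} = \sqrt{512187}$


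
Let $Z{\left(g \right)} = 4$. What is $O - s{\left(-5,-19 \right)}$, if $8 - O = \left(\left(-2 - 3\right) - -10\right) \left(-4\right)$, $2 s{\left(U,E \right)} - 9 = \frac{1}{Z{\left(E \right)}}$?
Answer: $\frac{187}{8} \approx 23.375$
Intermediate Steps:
$s{\left(U,E \right)} = \frac{37}{8}$ ($s{\left(U,E \right)} = \frac{9}{2} + \frac{1}{2 \cdot 4} = \frac{9}{2} + \frac{1}{2} \cdot \frac{1}{4} = \frac{9}{2} + \frac{1}{8} = \frac{37}{8}$)
$O = 28$ ($O = 8 - \left(\left(-2 - 3\right) - -10\right) \left(-4\right) = 8 - \left(\left(-2 - 3\right) + 10\right) \left(-4\right) = 8 - \left(-5 + 10\right) \left(-4\right) = 8 - 5 \left(-4\right) = 8 - -20 = 8 + 20 = 28$)
$O - s{\left(-5,-19 \right)} = 28 - \frac{37}{8} = \frac{187}{8}$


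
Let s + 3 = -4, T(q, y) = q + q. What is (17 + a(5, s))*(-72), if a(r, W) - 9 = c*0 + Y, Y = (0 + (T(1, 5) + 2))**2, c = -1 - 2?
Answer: -3024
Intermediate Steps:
T(q, y) = 2*q
s = -7 (s = -3 - 4 = -7)
c = -3
Y = 16 (Y = (0 + (2*1 + 2))**2 = (0 + (2 + 2))**2 = (0 + 4)**2 = 4**2 = 16)
a(r, W) = 25 (a(r, W) = 9 + (-3*0 + 16) = 9 + (0 + 16) = 9 + 16 = 25)
(17 + a(5, s))*(-72) = (17 + 25)*(-72) = 42*(-72) = -3024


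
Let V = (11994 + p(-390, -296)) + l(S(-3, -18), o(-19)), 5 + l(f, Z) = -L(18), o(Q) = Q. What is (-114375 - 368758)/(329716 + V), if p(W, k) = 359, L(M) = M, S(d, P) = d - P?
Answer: -483133/342046 ≈ -1.4125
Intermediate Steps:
l(f, Z) = -23 (l(f, Z) = -5 - 1*18 = -5 - 18 = -23)
V = 12330 (V = (11994 + 359) - 23 = 12353 - 23 = 12330)
(-114375 - 368758)/(329716 + V) = (-114375 - 368758)/(329716 + 12330) = -483133/342046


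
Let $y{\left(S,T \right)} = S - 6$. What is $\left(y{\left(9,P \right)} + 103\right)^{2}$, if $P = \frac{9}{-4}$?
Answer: $11236$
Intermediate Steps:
$P = - \frac{9}{4}$ ($P = 9 \left(- \frac{1}{4}\right) = - \frac{9}{4} \approx -2.25$)
$y{\left(S,T \right)} = -6 + S$
$\left(y{\left(9,P \right)} + 103\right)^{2} = \left(\left(-6 + 9\right) + 103\right)^{2} = \left(3 + 103\right)^{2} = 106^{2} = 11236$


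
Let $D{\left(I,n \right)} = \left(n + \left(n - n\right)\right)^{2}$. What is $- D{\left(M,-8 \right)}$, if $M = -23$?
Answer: $-64$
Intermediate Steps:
$D{\left(I,n \right)} = n^{2}$ ($D{\left(I,n \right)} = \left(n + 0\right)^{2} = n^{2}$)
$- D{\left(M,-8 \right)} = - \left(-8\right)^{2} = \left(-1\right) 64 = -64$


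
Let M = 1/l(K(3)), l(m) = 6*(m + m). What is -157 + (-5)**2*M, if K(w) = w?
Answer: -5627/36 ≈ -156.31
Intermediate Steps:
l(m) = 12*m (l(m) = 6*(2*m) = 12*m)
M = 1/36 (M = 1/(12*3) = 1/36 ≈ 0.027778)
-157 + (-5)**2*M = -157 + (-5)**2*(1/36) = -157 + 25*(1/36) = -157 + 25/36 = -5627/36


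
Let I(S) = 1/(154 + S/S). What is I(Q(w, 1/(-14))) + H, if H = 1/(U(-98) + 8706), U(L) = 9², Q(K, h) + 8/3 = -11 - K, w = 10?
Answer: 8942/1361985 ≈ 0.0065654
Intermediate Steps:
Q(K, h) = -41/3 - K (Q(K, h) = -8/3 + (-11 - K) = -41/3 - K)
I(S) = 1/155 (I(S) = 1/(154 + 1) = 1/155)
U(L) = 81
H = 1/8787 (H = 1/(81 + 8706) = 1/8787 ≈ 0.00011380)
I(Q(w, 1/(-14))) + H = 1/155 + 1/8787 = 8942/1361985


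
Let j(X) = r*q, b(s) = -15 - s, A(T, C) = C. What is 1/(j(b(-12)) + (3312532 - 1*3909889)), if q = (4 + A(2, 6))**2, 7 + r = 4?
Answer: -1/597657 ≈ -1.6732e-6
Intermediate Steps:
r = -3 (r = -7 + 4 = -3)
q = 100 (q = (4 + 6)**2 = 10**2 = 100)
j(X) = -300 (j(X) = -3*100 = -300)
1/(j(b(-12)) + (3312532 - 1*3909889)) = 1/(-300 + (3312532 - 1*3909889)) = 1/(-300 + (3312532 - 3909889)) = 1/(-300 - 597357) = 1/(-597657) = -1/597657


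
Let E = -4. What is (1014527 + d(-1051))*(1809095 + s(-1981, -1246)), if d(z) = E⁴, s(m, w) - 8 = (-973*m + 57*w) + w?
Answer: 3718518056484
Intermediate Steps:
s(m, w) = 8 - 973*m + 58*w (s(m, w) = 8 + ((-973*m + 57*w) + w) = 8 + (-973*m + 58*w) = 8 - 973*m + 58*w)
d(z) = 256 (d(z) = (-4)⁴ = 256)
(1014527 + d(-1051))*(1809095 + s(-1981, -1246)) = (1014527 + 256)*(1809095 + (8 - 973*(-1981) + 58*(-1246))) = 1014783*(1809095 + (8 + 1927513 - 72268)) = 1014783*(1809095 + 1855253) = 1014783*3664348 = 3718518056484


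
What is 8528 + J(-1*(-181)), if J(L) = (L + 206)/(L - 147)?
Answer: 290339/34 ≈ 8539.4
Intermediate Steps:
J(L) = (206 + L)/(-147 + L)
8528 + J(-1*(-181)) = 8528 + (206 - 1*(-181))/(-147 - 1*(-181)) = 8528 + (206 + 181)/(-147 + 181) = 8528 + 387/34 = 290339/34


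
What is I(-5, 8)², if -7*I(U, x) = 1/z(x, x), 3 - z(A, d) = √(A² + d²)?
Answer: 137/693889 + 48*√2/693889 ≈ 0.00029527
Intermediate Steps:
z(A, d) = 3 - √(A² + d²)
I(U, x) = -1/(7*(3 - √2*√(x²))) (I(U, x) = -1/(7*(3 - √(x² + x²))) = -1/(7*(3 - √(2*x²))) = -1/(7*(3 - √2*√(x²))))
I(-5, 8)² = (1/(7*(-3 + √2*√(8²))))² = (1/(7*(-3 + √2*√64)))² = (1/(7*(-3 + √2*8)))² = (1/(7*(-3 + 8*√2)))² = 1/(49*(-3 + 8*√2)²)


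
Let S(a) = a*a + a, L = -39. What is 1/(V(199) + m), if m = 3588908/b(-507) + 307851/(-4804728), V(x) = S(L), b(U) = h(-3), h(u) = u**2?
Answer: 14414184/5769269816143 ≈ 2.4984e-6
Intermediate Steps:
b(U) = 9 (b(U) = (-3)**2 = 9)
S(a) = a + a**2 (S(a) = a**2 + a = a + a**2)
V(x) = 1482 (V(x) = -39*(1 - 39) = -39*(-38) = 1482)
m = 5747907995455/14414184 (m = 3588908/9 + 307851/(-4804728) = 3588908*(1/9) + 307851*(-1/4804728) = 3588908/9 - 102617/1601576 = 5747907995455/14414184 ≈ 3.9877e+5)
1/(V(199) + m) = 1/(1482 + 5747907995455/14414184) = 1/(5769269816143/14414184) = 14414184/5769269816143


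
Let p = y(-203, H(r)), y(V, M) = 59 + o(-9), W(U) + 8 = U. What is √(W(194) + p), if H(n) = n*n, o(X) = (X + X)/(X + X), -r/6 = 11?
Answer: √246 ≈ 15.684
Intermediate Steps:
r = -66 (r = -6*11 = -66)
W(U) = -8 + U
o(X) = 1 (o(X) = (2*X)/((2*X)) = (2*X)*(1/(2*X)) = 1)
H(n) = n²
y(V, M) = 60 (y(V, M) = 59 + 1 = 60)
p = 60
√(W(194) + p) = √((-8 + 194) + 60) = √(186 + 60) = √246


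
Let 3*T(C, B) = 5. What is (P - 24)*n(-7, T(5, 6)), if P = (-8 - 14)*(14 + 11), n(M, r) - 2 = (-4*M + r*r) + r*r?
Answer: -183680/9 ≈ -20409.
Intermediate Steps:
T(C, B) = 5/3 (T(C, B) = (⅓)*5 = 5/3)
n(M, r) = 2 - 4*M + 2*r² (n(M, r) = 2 + ((-4*M + r*r) + r*r) = 2 + ((-4*M + r²) + r²) = 2 + ((r² - 4*M) + r²) = 2 + (-4*M + 2*r²) = 2 - 4*M + 2*r²)
P = -550 (P = -22*25 = -550)
(P - 24)*n(-7, T(5, 6)) = (-550 - 24)*(2 - 4*(-7) + 2*(5/3)²) = -574*(2 + 28 + 2*(25/9)) = -574*(2 + 28 + 50/9) = -574*320/9 = -183680/9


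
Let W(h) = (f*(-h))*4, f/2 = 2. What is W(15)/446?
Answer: -120/223 ≈ -0.53812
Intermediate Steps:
f = 4 (f = 2*2 = 4)
W(h) = -16*h (W(h) = (4*(-h))*4 = -4*h*4 = -16*h)
W(15)/446 = -16*15/446 = -240*1/446 = -120/223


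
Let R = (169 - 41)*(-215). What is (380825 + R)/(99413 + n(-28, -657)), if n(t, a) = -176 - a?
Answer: 353305/99894 ≈ 3.5368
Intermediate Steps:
R = -27520 (R = 128*(-215) = -27520)
(380825 + R)/(99413 + n(-28, -657)) = (380825 - 27520)/(99413 + (-176 - 1*(-657))) = 353305/(99413 + (-176 + 657)) = 353305/(99413 + 481) = 353305/99894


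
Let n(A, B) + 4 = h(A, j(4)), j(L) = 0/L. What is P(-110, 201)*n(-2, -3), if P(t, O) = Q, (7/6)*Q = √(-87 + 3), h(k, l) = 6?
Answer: 24*I*√21/7 ≈ 15.712*I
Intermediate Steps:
j(L) = 0
n(A, B) = 2 (n(A, B) = -4 + 6 = 2)
Q = 12*I*√21/7 (Q = 6*√(-87 + 3)/7 = 6*√(-84)/7 = 6*(2*I*√21)/7 = 12*I*√21/7 ≈ 7.8558*I)
P(t, O) = 12*I*√21/7
P(-110, 201)*n(-2, -3) = (12*I*√21/7)*2 = 24*I*√21/7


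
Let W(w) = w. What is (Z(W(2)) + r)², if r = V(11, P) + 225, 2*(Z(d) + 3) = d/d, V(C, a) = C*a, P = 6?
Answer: 332929/4 ≈ 83232.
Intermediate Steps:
Z(d) = -5/2 (Z(d) = -3 + (d/d)/2 = -3 + (½)*1 = -3 + ½ = -5/2)
r = 291 (r = 11*6 + 225 = 66 + 225 = 291)
(Z(W(2)) + r)² = (-5/2 + 291)² = (577/2)² = 332929/4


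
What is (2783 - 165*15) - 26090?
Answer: -25782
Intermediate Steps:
(2783 - 165*15) - 26090 = (2783 - 2475) - 26090 = 308 - 26090 = -25782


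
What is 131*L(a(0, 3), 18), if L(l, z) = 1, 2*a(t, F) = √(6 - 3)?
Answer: 131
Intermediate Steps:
a(t, F) = √3/2 (a(t, F) = √(6 - 3)/2 = √3/2)
131*L(a(0, 3), 18) = 131*1 = 131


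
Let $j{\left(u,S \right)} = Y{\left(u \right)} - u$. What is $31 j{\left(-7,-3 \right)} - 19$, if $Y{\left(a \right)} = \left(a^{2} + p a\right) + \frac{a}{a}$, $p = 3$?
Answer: $1097$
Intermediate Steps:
$Y{\left(a \right)} = 1 + a^{2} + 3 a$ ($Y{\left(a \right)} = \left(a^{2} + 3 a\right) + \frac{a}{a} = \left(a^{2} + 3 a\right) + 1 = 1 + a^{2} + 3 a$)
$j{\left(u,S \right)} = 1 + u^{2} + 2 u$ ($j{\left(u,S \right)} = \left(1 + u^{2} + 3 u\right) - u = 1 + u^{2} + 2 u$)
$31 j{\left(-7,-3 \right)} - 19 = 31 \left(1 + \left(-7\right)^{2} + 2 \left(-7\right)\right) - 19 = 31 \left(1 + 49 - 14\right) - 19 = 31 \cdot 36 - 19 = 1116 - 19 = 1097$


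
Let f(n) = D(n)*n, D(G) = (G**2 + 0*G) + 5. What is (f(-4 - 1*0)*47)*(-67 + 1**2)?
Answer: 260568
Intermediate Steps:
D(G) = 5 + G**2 (D(G) = (G**2 + 0) + 5 = G**2 + 5 = 5 + G**2)
f(n) = n*(5 + n**2) (f(n) = (5 + n**2)*n = n*(5 + n**2))
(f(-4 - 1*0)*47)*(-67 + 1**2) = (((-4 - 1*0)*(5 + (-4 - 1*0)**2))*47)*(-67 + 1**2) = (((-4 + 0)*(5 + (-4 + 0)**2))*47)*(-67 + 1) = (-4*(5 + (-4)**2)*47)*(-66) = (-4*(5 + 16)*47)*(-66) = (-4*21*47)*(-66) = -84*47*(-66) = -3948*(-66) = 260568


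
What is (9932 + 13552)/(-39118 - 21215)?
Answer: -7828/20111 ≈ -0.38924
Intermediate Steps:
(9932 + 13552)/(-39118 - 21215) = 23484/(-60333) = 23484*(-1/60333) = -7828/20111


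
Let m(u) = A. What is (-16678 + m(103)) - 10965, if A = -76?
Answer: -27719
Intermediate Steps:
m(u) = -76
(-16678 + m(103)) - 10965 = (-16678 - 76) - 10965 = -16754 - 10965 = -27719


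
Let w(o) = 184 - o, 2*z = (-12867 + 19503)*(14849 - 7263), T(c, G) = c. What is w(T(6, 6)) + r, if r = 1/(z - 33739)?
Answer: 4474316403/25136609 ≈ 178.00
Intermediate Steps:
z = 25170348 (z = ((-12867 + 19503)*(14849 - 7263))/2 = (6636*7586)/2 = (½)*50340696 = 25170348)
r = 1/25136609 (r = 1/(25170348 - 33739) = 1/25136609 ≈ 3.9783e-8)
w(T(6, 6)) + r = (184 - 1*6) + 1/25136609 = (184 - 6) + 1/25136609 = 178 + 1/25136609 = 4474316403/25136609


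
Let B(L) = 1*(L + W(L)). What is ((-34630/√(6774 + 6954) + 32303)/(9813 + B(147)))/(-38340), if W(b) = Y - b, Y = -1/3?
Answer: -32303/376217640 + 3463*√858/129117894048 ≈ -8.5077e-5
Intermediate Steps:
Y = -⅓ (Y = -1*⅓ = -⅓ ≈ -0.33333)
W(b) = -⅓ - b
B(L) = -⅓ (B(L) = 1*(L + (-⅓ - L)) = 1*(-⅓) = -⅓)
((-34630/√(6774 + 6954) + 32303)/(9813 + B(147)))/(-38340) = ((-34630/√(6774 + 6954) + 32303)/(9813 - ⅓))/(-38340) = ((-34630*√858/3432 + 32303)/(29438/3))*(-1/38340) = ((-34630*√858/3432 + 32303)*(3/29438))*(-1/38340) = ((-17315*√858/1716 + 32303)*(3/29438))*(-1/38340) = ((32303 - 17315*√858/1716)*(3/29438))*(-1/38340) = (96909/29438 - 17315*√858/16838536)*(-1/38340) = -32303/376217640 + 3463*√858/129117894048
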